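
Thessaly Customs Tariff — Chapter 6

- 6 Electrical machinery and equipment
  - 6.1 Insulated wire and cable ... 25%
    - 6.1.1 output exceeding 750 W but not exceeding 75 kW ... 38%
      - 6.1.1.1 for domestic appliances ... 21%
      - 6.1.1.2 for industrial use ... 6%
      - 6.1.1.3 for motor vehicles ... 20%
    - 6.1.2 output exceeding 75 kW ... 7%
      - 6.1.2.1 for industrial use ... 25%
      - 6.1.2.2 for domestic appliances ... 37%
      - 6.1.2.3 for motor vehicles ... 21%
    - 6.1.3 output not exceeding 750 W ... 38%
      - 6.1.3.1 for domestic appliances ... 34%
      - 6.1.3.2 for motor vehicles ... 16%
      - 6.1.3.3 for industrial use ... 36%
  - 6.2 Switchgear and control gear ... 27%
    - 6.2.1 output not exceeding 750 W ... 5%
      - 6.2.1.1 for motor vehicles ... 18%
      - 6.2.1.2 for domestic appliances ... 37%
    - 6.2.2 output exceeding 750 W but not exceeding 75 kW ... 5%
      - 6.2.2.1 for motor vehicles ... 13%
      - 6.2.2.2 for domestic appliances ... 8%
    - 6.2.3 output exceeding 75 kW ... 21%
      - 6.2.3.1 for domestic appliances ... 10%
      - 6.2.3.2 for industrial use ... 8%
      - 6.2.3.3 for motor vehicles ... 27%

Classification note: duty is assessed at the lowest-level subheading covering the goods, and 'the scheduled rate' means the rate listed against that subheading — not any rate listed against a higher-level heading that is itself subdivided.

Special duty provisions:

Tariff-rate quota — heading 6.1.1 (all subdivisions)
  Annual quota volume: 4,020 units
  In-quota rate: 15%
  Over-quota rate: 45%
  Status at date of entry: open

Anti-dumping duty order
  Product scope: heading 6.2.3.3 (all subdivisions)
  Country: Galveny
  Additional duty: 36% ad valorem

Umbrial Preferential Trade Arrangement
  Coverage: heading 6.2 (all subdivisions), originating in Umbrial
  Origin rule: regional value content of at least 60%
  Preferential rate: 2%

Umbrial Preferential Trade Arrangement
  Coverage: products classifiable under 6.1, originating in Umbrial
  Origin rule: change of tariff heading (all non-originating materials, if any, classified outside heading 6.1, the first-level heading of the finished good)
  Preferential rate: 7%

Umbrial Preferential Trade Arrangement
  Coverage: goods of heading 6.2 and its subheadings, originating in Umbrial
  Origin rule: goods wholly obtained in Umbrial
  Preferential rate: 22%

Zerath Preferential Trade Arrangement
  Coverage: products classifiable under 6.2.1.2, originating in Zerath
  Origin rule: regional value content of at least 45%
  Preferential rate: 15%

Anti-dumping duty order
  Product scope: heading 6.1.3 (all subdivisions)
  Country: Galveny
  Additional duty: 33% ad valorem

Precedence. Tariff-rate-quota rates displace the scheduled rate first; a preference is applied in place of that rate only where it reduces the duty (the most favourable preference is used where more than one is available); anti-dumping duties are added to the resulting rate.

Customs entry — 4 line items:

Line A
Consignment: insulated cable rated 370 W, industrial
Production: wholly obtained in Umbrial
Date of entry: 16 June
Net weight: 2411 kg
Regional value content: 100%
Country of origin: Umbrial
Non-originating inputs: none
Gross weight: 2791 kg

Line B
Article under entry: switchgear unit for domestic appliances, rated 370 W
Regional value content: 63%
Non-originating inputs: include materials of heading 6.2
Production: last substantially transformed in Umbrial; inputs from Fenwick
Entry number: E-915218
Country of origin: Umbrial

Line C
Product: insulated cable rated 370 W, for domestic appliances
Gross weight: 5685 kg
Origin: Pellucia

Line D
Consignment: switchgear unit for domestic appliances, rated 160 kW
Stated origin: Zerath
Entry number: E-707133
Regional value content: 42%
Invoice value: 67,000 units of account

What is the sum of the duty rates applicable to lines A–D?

Line A: insulated cable → 6.1; rated 370 W → 6.1.3; industrial → 6.1.3.3. Scheduled 36%. Umbrial agreement on 6.2: 6.1.3.3 not covered; Umbrial agreement on 6.1: CTH met → 7% available; Umbrial agreement on 6.2: 6.1.3.3 not covered; preferential 7%. → 7%.
Line B: switchgear unit → 6.2; rated 370 W → 6.2.1; for domestic appliances → 6.2.1.2. Scheduled 37%. Umbrial agreement on 6.2: RVC ≥ 60% → 2% available; Umbrial agreement on 6.1: 6.2.1.2 not covered; Umbrial agreement on 6.2: not wholly obtained; preferential 2%. → 2%.
Line C: insulated cable → 6.1; rated 370 W → 6.1.3; for domestic appliances → 6.1.3.1. Scheduled 34%. No special measure applies. → 34%.
Line D: switchgear unit → 6.2; rated 160 kW → 6.2.3; for domestic appliances → 6.2.3.1. Scheduled 10%. Zerath agreement on 6.2.1.2: 6.2.3.1 not covered. → 10%.
Sum: 7% + 2% + 34% + 10% = 53%.

53%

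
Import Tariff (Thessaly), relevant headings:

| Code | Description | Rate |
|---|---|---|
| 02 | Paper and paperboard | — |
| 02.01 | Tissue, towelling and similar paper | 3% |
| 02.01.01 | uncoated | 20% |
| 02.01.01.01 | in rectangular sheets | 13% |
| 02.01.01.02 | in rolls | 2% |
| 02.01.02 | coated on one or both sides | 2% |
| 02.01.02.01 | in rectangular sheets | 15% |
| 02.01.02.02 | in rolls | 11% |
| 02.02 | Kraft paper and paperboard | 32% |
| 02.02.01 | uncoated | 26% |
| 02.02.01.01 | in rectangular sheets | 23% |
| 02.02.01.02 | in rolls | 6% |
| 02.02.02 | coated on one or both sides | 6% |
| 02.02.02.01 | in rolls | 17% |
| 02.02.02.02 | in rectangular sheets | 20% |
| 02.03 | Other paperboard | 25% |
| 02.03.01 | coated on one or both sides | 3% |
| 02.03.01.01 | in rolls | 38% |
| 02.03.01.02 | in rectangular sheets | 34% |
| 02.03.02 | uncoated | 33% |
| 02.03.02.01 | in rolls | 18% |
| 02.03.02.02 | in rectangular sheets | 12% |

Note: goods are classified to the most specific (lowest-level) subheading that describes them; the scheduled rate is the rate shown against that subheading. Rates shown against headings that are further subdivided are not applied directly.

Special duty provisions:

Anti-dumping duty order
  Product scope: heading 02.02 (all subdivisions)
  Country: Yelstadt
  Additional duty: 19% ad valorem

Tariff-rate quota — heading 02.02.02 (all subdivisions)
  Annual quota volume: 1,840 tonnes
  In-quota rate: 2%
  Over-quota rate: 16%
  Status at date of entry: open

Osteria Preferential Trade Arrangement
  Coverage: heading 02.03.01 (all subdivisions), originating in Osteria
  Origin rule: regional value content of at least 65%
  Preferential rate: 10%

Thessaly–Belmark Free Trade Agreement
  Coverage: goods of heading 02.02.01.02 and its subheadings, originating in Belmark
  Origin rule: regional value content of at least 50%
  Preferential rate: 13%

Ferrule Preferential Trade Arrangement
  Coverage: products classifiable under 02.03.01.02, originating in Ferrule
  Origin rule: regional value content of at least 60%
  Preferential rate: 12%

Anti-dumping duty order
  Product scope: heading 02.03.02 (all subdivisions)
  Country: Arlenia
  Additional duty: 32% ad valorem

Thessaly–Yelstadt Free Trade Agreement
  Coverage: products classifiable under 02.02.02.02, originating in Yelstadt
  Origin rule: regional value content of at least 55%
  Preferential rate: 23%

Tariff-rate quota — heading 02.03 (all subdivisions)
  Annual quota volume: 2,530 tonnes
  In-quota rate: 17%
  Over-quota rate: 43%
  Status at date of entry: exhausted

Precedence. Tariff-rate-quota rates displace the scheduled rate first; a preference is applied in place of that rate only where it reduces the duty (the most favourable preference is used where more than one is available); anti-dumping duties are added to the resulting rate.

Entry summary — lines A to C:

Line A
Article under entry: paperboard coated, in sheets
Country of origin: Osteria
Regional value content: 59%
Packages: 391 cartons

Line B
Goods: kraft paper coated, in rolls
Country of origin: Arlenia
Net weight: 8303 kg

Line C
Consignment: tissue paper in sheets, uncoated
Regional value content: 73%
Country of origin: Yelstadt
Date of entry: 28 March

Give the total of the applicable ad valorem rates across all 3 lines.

Line A: paperboard → 02.03; coated → 02.03.01; in sheets → 02.03.01.02. Scheduled 34%. quota on 02.03 exhausted → over-quota 43%; Osteria agreement on 02.03.01: RVC < 65%. → 43%.
Line B: kraft paper → 02.02; coated → 02.02.02; in rolls → 02.02.02.01. Scheduled 17%. quota on 02.02.02 open → in-quota 2%. → 2%.
Line C: tissue paper → 02.01; uncoated → 02.01.01; in sheets → 02.01.01.01. Scheduled 13%. Yelstadt agreement on 02.02.02.02: 02.01.01.01 not covered. → 13%.
Sum: 43% + 2% + 13% = 58%.

58%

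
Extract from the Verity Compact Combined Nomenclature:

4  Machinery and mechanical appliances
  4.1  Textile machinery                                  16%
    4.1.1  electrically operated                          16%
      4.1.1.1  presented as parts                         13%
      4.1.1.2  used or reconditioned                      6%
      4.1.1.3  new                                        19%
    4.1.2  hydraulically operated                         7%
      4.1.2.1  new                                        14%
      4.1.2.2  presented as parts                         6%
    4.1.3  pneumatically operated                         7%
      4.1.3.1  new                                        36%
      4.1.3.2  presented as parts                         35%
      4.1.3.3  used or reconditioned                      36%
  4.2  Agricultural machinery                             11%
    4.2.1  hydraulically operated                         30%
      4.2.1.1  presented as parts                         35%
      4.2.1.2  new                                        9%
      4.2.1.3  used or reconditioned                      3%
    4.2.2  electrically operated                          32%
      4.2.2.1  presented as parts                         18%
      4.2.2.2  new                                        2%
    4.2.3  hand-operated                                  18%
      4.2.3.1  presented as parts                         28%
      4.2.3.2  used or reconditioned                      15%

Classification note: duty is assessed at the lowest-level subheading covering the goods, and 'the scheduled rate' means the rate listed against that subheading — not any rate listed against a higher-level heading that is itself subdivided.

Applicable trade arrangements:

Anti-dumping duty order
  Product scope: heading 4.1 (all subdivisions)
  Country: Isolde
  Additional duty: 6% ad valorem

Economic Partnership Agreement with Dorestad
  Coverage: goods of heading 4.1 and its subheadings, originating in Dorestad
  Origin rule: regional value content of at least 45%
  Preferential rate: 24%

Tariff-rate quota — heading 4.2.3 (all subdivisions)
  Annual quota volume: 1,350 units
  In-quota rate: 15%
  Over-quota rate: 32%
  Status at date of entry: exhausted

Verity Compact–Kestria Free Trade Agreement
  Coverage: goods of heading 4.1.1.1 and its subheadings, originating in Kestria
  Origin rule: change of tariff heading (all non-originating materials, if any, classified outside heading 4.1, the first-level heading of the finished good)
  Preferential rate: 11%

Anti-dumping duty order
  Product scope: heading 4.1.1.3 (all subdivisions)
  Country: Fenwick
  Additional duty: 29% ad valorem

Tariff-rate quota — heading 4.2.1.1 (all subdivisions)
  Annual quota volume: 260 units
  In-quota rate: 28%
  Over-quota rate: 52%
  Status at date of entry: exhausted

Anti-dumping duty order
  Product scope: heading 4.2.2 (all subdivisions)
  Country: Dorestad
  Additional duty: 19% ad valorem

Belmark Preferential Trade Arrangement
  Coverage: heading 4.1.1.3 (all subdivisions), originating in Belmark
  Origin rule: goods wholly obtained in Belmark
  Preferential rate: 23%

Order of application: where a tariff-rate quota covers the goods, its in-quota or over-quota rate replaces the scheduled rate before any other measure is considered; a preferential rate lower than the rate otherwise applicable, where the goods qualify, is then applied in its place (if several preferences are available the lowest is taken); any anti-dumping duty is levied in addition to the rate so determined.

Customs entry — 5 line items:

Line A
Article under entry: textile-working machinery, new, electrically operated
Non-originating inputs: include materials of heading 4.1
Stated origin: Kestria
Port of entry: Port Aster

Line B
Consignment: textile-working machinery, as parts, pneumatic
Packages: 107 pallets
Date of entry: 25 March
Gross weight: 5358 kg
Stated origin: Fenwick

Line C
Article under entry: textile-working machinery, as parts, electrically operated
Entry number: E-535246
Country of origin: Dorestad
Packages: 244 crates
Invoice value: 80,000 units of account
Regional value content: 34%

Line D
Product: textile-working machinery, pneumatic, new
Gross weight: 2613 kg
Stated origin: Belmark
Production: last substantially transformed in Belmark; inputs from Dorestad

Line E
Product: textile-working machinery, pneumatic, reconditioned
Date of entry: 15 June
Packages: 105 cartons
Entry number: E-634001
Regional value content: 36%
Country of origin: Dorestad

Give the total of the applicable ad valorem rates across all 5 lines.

139%

Line A: textile-working → 4.1; electrically operated → 4.1.1; new → 4.1.1.3. Scheduled 19%. Kestria agreement on 4.1.1.1: 4.1.1.3 not covered. → 19%.
Line B: textile-working → 4.1; pneumatic → 4.1.3; as parts → 4.1.3.2. Scheduled 35%. No special measure applies. → 35%.
Line C: textile-working → 4.1; electrically operated → 4.1.1; as parts → 4.1.1.1. Scheduled 13%. Dorestad agreement on 4.1: RVC < 45%. → 13%.
Line D: textile-working → 4.1; pneumatic → 4.1.3; new → 4.1.3.1. Scheduled 36%. Belmark agreement on 4.1.1.3: 4.1.3.1 not covered. → 36%.
Line E: textile-working → 4.1; pneumatic → 4.1.3; reconditioned → 4.1.3.3. Scheduled 36%. Dorestad agreement on 4.1: RVC < 45%. → 36%.
Sum: 19% + 35% + 13% + 36% + 36% = 139%.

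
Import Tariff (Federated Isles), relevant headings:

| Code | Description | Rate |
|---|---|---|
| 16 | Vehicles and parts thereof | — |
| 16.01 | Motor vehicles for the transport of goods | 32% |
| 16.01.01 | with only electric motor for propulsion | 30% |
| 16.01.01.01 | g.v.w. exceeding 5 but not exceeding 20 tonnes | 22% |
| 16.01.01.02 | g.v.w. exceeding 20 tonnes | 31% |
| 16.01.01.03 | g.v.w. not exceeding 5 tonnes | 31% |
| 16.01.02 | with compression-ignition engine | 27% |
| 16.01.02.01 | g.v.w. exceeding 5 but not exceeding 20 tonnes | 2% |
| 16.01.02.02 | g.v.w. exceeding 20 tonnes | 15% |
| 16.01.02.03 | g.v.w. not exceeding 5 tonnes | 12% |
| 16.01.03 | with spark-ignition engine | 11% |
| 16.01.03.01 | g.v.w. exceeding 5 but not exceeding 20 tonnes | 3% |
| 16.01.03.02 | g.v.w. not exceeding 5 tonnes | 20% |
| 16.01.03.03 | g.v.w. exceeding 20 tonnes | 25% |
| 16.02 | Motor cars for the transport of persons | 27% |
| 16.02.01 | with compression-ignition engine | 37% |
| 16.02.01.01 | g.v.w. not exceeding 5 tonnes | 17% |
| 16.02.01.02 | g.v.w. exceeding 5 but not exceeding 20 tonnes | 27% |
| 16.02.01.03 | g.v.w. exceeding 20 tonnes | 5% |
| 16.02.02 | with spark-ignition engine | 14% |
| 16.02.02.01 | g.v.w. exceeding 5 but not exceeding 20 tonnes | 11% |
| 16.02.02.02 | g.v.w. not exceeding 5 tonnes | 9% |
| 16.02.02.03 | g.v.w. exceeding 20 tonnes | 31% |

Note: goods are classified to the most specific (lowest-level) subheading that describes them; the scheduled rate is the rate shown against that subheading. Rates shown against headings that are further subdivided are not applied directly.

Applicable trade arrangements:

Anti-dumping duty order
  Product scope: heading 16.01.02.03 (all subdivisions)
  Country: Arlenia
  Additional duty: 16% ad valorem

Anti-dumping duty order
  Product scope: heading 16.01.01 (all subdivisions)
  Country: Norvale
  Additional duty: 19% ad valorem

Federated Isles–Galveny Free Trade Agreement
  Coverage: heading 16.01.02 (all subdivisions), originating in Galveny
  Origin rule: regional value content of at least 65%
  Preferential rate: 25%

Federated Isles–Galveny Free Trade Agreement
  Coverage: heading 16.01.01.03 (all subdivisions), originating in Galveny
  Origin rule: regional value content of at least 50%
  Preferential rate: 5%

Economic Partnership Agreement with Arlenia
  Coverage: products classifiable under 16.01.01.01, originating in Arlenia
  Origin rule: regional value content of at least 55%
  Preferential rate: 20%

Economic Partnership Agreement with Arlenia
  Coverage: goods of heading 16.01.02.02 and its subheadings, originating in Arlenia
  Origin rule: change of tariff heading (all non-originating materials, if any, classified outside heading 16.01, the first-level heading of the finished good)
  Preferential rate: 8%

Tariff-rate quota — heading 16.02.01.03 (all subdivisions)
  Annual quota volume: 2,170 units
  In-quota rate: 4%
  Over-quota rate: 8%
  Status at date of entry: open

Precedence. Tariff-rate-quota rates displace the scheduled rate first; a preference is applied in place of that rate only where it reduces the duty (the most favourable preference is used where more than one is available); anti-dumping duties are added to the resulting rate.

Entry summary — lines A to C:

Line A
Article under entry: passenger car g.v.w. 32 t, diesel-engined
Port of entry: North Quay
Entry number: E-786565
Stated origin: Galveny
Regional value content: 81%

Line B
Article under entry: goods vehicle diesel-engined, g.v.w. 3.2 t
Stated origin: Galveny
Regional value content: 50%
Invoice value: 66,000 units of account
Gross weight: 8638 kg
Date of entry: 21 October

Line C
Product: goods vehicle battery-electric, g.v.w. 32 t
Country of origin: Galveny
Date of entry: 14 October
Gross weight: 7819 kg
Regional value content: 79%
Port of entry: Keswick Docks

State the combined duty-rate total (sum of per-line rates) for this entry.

Line A: passenger car → 16.02; diesel-engined → 16.02.01; g.v.w. 32 t → 16.02.01.03. Scheduled 5%. quota on 16.02.01.03 open → in-quota 4%; Galveny agreement on 16.01.02: 16.02.01.03 not covered; Galveny agreement on 16.01.01.03: 16.02.01.03 not covered. → 4%.
Line B: goods vehicle → 16.01; diesel-engined → 16.01.02; g.v.w. 3.2 t → 16.01.02.03. Scheduled 12%. Galveny agreement on 16.01.02: RVC < 65%; Galveny agreement on 16.01.01.03: 16.01.02.03 not covered. → 12%.
Line C: goods vehicle → 16.01; battery-electric → 16.01.01; g.v.w. 32 t → 16.01.01.02. Scheduled 31%. Galveny agreement on 16.01.02: 16.01.01.02 not covered; Galveny agreement on 16.01.01.03: 16.01.01.02 not covered. → 31%.
Sum: 4% + 12% + 31% = 47%.

47%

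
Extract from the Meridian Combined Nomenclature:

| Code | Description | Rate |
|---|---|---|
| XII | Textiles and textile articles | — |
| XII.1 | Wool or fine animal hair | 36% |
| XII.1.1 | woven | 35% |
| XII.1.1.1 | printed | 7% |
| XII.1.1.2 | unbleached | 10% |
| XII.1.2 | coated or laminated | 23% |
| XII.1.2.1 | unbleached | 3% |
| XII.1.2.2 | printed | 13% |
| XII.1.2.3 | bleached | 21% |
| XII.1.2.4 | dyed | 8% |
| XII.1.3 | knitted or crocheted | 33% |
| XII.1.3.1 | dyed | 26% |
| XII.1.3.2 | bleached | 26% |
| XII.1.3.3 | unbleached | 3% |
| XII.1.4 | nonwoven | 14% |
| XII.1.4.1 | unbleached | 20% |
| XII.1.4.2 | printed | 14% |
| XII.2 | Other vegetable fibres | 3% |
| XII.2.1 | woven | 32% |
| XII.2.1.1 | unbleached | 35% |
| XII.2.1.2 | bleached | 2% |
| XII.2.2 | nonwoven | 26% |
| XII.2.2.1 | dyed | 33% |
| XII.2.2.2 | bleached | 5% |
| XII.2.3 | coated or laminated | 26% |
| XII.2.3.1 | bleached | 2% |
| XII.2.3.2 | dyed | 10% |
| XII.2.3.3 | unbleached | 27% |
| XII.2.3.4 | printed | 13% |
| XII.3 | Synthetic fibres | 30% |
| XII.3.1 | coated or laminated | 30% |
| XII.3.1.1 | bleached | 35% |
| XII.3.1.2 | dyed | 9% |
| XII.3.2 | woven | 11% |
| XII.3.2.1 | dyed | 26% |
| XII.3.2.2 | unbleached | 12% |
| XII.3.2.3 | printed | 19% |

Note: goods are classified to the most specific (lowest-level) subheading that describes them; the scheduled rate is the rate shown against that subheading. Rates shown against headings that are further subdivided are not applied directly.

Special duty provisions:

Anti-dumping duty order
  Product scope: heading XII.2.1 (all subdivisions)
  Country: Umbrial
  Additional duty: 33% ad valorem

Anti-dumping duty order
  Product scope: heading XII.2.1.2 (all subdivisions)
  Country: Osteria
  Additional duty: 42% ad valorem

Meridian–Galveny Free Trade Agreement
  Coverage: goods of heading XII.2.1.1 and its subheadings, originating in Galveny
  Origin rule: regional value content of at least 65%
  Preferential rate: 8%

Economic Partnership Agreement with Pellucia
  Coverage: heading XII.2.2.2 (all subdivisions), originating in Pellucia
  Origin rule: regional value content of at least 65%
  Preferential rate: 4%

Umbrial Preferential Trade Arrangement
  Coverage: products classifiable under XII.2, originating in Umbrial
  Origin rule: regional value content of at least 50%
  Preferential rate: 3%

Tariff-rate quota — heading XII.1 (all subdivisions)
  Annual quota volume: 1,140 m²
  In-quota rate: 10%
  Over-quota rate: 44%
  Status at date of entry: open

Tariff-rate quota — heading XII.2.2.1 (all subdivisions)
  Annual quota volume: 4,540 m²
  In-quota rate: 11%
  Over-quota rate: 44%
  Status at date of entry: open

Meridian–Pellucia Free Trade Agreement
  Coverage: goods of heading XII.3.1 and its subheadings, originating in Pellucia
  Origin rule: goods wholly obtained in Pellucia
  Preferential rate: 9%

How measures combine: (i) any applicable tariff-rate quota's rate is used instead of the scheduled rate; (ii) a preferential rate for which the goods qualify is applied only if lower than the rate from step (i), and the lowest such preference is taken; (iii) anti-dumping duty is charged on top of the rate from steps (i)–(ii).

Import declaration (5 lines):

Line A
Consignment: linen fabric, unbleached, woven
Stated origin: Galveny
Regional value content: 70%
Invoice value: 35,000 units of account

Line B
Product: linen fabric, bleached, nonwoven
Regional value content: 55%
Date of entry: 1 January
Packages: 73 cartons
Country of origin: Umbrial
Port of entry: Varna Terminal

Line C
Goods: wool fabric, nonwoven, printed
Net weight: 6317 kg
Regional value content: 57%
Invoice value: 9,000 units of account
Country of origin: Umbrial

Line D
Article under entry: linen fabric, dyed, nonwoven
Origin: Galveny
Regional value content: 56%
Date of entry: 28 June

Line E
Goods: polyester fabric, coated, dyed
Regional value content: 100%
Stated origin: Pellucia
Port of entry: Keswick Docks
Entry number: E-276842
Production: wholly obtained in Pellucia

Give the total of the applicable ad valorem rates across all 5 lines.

41%

Line A: linen → XII.2; woven → XII.2.1; unbleached → XII.2.1.1. Scheduled 35%. Galveny agreement on XII.2.1.1: RVC ≥ 65% → 8% available; preferential 8%. → 8%.
Line B: linen → XII.2; nonwoven → XII.2.2; bleached → XII.2.2.2. Scheduled 5%. Umbrial agreement on XII.2: RVC ≥ 50% → 3% available; preferential 3%. → 3%.
Line C: wool → XII.1; nonwoven → XII.1.4; printed → XII.1.4.2. Scheduled 14%. quota on XII.1 open → in-quota 10%; Umbrial agreement on XII.2: XII.1.4.2 not covered. → 10%.
Line D: linen → XII.2; nonwoven → XII.2.2; dyed → XII.2.2.1. Scheduled 33%. quota on XII.2.2.1 open → in-quota 11%; Galveny agreement on XII.2.1.1: XII.2.2.1 not covered. → 11%.
Line E: polyester → XII.3; coated → XII.3.1; dyed → XII.3.1.2. Scheduled 9%. Pellucia agreement on XII.2.2.2: XII.3.1.2 not covered; Pellucia agreement on XII.3.1: wholly obtained → 9% available; preference 9% not lower than 9% → no reduction. → 9%.
Sum: 8% + 3% + 10% + 11% + 9% = 41%.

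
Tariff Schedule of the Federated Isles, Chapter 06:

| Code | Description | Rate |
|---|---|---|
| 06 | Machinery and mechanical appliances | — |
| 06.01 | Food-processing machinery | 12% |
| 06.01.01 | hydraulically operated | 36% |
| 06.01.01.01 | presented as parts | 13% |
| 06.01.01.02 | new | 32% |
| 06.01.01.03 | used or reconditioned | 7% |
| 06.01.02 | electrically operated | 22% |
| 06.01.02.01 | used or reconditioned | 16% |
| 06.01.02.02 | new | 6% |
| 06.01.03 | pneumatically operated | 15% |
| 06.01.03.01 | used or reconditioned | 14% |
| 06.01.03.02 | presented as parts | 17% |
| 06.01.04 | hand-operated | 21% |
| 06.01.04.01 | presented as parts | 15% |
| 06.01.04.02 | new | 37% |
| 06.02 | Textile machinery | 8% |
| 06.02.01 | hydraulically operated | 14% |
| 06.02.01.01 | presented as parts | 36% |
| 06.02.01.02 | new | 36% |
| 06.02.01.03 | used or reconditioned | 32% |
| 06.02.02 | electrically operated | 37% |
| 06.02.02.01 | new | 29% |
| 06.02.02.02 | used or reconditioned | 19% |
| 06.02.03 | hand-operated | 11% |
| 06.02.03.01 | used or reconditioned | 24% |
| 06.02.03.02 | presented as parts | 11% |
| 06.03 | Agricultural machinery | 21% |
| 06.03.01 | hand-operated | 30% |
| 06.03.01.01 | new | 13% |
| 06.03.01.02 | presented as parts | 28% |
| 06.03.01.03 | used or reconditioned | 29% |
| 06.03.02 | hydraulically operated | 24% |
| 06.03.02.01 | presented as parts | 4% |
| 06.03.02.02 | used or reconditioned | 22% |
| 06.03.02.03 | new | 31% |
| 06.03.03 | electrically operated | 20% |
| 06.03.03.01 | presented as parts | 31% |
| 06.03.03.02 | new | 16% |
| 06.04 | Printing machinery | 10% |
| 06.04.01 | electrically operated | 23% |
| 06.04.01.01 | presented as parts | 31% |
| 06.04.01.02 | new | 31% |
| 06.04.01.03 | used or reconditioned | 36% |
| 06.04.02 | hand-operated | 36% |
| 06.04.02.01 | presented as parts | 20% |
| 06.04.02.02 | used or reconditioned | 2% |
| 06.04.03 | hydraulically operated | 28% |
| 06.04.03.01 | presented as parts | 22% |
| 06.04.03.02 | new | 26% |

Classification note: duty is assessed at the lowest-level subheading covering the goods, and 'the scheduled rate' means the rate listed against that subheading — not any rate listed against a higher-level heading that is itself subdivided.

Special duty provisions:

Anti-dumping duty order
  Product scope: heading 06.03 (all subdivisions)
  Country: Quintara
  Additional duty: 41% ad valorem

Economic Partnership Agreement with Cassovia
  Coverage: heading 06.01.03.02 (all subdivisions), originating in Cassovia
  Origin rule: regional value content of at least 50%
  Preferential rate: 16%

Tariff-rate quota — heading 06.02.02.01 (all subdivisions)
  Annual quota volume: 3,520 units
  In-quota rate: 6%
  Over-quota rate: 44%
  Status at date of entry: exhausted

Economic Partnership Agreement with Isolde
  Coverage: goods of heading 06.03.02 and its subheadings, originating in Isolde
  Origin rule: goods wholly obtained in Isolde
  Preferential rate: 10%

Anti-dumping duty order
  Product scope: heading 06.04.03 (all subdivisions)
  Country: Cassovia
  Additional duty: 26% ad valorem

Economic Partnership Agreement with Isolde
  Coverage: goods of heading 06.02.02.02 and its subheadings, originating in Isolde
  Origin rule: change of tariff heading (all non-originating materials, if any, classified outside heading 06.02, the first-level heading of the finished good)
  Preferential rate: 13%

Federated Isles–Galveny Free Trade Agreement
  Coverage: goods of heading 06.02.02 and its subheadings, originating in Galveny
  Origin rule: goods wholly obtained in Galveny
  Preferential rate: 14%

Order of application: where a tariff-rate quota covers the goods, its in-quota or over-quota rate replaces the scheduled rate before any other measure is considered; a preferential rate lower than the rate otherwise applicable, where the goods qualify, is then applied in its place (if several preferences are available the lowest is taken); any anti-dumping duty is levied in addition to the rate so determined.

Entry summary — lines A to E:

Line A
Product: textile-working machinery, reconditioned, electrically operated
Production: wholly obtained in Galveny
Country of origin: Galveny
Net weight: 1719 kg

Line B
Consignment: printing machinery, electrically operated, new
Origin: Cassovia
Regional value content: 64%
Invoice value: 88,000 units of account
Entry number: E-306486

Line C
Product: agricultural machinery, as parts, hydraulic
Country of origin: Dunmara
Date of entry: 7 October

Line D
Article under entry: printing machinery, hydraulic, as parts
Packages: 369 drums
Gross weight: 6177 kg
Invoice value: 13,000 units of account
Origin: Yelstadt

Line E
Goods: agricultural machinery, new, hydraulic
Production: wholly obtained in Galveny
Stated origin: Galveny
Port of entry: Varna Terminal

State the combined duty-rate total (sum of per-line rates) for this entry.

Line A: textile-working → 06.02; electrically operated → 06.02.02; reconditioned → 06.02.02.02. Scheduled 19%. Galveny agreement on 06.02.02: wholly obtained → 14% available; preferential 14%. → 14%.
Line B: printing → 06.04; electrically operated → 06.04.01; new → 06.04.01.02. Scheduled 31%. Cassovia agreement on 06.01.03.02: 06.04.01.02 not covered. → 31%.
Line C: agricultural → 06.03; hydraulic → 06.03.02; as parts → 06.03.02.01. Scheduled 4%. No special measure applies. → 4%.
Line D: printing → 06.04; hydraulic → 06.04.03; as parts → 06.04.03.01. Scheduled 22%. No special measure applies. → 22%.
Line E: agricultural → 06.03; hydraulic → 06.03.02; new → 06.03.02.03. Scheduled 31%. Galveny agreement on 06.02.02: 06.03.02.03 not covered. → 31%.
Sum: 14% + 31% + 4% + 22% + 31% = 102%.

102%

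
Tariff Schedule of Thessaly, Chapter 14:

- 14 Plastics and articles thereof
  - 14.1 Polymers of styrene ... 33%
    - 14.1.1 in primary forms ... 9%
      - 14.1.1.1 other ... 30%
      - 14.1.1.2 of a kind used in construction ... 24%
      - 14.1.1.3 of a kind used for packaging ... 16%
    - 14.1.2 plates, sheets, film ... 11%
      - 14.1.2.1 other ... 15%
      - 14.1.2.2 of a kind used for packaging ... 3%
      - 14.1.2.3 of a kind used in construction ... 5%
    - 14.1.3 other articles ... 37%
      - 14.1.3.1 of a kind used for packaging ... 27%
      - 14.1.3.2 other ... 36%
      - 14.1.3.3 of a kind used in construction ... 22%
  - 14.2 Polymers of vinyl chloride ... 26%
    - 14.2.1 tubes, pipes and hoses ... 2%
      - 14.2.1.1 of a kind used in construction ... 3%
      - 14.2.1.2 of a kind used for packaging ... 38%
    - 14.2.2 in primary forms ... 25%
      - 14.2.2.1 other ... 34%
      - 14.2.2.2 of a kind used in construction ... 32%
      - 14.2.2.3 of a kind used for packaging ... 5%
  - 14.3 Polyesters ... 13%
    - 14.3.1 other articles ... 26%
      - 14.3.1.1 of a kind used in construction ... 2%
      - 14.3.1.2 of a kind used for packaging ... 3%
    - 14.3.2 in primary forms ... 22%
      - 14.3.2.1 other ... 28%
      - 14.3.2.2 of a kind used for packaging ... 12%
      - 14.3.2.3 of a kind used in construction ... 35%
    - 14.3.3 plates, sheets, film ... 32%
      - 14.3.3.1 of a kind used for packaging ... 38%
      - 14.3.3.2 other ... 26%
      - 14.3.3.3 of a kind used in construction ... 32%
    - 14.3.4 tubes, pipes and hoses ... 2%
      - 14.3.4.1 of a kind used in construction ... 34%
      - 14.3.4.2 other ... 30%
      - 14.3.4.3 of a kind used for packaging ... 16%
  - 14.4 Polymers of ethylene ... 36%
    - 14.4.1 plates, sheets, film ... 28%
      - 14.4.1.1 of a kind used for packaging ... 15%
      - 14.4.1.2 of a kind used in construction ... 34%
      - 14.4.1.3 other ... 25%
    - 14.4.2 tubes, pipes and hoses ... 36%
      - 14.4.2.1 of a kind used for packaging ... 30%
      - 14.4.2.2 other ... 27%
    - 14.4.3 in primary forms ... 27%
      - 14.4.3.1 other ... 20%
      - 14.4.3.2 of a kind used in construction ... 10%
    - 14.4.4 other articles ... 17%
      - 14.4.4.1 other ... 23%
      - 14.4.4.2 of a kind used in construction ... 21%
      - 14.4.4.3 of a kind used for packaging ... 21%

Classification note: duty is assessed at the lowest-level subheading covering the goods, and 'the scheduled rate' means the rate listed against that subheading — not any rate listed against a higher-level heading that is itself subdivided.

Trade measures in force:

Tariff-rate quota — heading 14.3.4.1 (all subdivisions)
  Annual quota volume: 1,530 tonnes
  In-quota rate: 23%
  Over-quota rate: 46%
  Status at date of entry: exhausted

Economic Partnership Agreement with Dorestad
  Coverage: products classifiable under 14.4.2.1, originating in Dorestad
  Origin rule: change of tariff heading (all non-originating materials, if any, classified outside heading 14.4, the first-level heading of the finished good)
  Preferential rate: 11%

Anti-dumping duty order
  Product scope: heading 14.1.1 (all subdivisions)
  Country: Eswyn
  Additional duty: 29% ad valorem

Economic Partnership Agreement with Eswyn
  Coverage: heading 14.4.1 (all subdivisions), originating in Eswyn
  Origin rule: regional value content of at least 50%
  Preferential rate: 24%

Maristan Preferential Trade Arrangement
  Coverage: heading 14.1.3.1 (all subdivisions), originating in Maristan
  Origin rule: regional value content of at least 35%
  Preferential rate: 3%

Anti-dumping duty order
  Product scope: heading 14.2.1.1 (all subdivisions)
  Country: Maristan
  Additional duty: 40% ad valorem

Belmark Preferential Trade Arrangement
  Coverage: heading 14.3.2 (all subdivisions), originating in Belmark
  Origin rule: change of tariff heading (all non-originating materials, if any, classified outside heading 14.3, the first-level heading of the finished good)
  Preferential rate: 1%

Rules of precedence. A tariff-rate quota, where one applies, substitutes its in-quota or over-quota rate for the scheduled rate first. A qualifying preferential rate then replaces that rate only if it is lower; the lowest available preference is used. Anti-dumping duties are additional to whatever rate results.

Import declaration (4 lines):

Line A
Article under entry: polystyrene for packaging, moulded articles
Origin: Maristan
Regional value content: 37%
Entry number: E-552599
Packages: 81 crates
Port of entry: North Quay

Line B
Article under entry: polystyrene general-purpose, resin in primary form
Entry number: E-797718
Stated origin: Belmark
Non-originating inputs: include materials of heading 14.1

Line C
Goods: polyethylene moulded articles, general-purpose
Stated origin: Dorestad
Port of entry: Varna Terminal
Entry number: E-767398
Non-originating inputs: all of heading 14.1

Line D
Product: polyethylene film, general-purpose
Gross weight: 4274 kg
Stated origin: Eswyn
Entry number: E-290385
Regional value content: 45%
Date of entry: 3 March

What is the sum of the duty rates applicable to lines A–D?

81%

Line A: polystyrene → 14.1; moulded articles → 14.1.3; for packaging → 14.1.3.1. Scheduled 27%. Maristan agreement on 14.1.3.1: RVC ≥ 35% → 3% available; preferential 3%. → 3%.
Line B: polystyrene → 14.1; resin in primary form → 14.1.1; general-purpose → 14.1.1.1. Scheduled 30%. Belmark agreement on 14.3.2: 14.1.1.1 not covered. → 30%.
Line C: polyethylene → 14.4; moulded articles → 14.4.4; general-purpose → 14.4.4.1. Scheduled 23%. Dorestad agreement on 14.4.2.1: 14.4.4.1 not covered. → 23%.
Line D: polyethylene → 14.4; film → 14.4.1; general-purpose → 14.4.1.3. Scheduled 25%. Eswyn agreement on 14.4.1: RVC < 50%. → 25%.
Sum: 3% + 30% + 23% + 25% = 81%.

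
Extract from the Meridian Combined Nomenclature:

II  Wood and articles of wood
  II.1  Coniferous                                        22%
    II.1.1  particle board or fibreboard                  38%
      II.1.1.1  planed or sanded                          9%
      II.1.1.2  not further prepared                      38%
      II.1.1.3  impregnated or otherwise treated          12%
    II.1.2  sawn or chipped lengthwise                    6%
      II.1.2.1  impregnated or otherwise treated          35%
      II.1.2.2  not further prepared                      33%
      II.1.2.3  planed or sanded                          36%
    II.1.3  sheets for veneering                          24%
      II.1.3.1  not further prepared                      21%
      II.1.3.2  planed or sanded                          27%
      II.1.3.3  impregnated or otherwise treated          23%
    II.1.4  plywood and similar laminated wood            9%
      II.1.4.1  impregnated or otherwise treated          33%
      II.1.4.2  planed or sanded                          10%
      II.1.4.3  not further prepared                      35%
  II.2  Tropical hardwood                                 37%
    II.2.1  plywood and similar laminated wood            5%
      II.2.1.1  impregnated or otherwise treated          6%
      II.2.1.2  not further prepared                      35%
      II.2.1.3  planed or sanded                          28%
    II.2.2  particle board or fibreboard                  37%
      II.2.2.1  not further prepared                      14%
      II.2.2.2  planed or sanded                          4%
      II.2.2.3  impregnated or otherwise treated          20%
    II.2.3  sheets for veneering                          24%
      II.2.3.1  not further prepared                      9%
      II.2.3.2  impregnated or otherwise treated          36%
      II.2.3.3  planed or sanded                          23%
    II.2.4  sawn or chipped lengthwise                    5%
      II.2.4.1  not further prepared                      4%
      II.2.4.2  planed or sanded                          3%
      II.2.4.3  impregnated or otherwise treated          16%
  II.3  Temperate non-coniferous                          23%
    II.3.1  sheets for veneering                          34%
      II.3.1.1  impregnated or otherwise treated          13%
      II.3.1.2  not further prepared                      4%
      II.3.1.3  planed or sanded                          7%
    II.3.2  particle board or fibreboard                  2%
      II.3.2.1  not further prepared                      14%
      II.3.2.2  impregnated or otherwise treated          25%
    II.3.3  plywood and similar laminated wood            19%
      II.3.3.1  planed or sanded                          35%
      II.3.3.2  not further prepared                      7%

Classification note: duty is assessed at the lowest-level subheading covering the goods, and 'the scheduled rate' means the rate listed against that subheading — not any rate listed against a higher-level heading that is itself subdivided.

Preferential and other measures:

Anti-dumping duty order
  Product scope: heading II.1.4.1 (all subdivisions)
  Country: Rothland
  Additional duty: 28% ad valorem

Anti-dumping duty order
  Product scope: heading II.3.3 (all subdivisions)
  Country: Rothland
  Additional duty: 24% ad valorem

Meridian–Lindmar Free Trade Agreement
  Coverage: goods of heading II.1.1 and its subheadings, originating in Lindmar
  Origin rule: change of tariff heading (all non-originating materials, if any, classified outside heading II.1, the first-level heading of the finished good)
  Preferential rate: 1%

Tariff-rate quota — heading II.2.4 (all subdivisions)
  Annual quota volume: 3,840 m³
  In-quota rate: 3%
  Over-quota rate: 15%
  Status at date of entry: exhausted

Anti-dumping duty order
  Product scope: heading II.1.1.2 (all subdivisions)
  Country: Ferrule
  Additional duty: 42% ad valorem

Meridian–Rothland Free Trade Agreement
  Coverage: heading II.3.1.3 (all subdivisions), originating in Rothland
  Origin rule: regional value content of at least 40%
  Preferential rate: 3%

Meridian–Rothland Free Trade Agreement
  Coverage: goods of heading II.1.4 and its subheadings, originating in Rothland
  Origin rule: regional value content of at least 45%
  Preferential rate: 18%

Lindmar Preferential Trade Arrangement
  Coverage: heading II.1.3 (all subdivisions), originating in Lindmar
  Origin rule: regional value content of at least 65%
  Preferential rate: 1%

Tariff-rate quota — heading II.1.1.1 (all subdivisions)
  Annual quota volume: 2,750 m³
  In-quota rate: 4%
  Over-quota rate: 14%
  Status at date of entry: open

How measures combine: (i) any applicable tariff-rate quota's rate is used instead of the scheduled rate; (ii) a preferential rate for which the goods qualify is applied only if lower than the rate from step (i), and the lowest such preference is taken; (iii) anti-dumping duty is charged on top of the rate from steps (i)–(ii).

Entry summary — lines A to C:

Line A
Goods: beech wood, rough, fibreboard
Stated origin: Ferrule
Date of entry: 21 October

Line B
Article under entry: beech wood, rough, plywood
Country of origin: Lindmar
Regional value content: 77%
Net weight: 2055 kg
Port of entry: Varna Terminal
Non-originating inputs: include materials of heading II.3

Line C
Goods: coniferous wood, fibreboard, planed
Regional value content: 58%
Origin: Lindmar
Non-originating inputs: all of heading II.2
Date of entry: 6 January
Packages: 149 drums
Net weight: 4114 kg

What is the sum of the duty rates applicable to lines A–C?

22%

Line A: beech → II.3; fibreboard → II.3.2; rough → II.3.2.1. Scheduled 14%. No special measure applies. → 14%.
Line B: beech → II.3; plywood → II.3.3; rough → II.3.3.2. Scheduled 7%. Lindmar agreement on II.1.1: II.3.3.2 not covered; Lindmar agreement on II.1.3: II.3.3.2 not covered. → 7%.
Line C: coniferous → II.1; fibreboard → II.1.1; planed → II.1.1.1. Scheduled 9%. quota on II.1.1.1 open → in-quota 4%; Lindmar agreement on II.1.1: CTH met → 1% available; Lindmar agreement on II.1.3: II.1.1.1 not covered; preferential 1%. → 1%.
Sum: 14% + 7% + 1% = 22%.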